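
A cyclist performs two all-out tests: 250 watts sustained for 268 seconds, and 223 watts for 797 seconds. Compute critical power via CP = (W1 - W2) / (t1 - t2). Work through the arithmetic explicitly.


W1 = P1 * t1 = 250 * 268 = 67000 J
W2 = P2 * t2 = 223 * 797 = 177731 J
CP = (67000 - 177731) / (268 - 797)
= 209.32 W

209.32 W


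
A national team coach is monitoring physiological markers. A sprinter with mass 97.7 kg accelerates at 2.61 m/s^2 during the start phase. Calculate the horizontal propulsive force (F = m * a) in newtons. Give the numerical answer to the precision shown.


F = m * a
= 97.7 * 2.61
= 255.0 N

255.0 N


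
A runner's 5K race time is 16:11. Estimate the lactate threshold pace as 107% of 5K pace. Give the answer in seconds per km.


Total race time = 16*60 + 11 = 971 seconds
5K pace = 971 / 5 = 194.2 sec/km
LT pace = 194.2 * 1.07 = 207.79 sec/km

207.79 s/km


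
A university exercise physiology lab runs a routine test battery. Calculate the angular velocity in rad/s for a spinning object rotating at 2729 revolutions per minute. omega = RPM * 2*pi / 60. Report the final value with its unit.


omega = RPM * 2*pi / 60
= 2729 * 6.28318531 / 60
= 285.78 rad/s

285.78 rad/s


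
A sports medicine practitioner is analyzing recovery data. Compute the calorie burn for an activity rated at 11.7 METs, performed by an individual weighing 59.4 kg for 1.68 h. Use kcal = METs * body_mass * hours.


Product of METs and mass = 11.7 * 59.4 = 694.98
Total kcal = 694.98 * 1.68 = 1167.57 kcal

1167.57 kcal


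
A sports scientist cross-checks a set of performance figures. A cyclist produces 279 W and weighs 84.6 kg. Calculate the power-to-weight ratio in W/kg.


P/W = power / mass
= 279 / 84.6
= 3.298 W/kg

3.298 W/kg


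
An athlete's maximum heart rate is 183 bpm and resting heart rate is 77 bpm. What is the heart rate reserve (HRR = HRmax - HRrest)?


HRR = HRmax - HRrest
= 183 - 77
= 106 bpm

106 bpm


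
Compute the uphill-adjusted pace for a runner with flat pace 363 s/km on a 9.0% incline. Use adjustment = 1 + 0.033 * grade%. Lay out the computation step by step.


Adjustment factor = 1 + 0.033 * 9.0 = 1.297
Grade-adjusted pace = 363 * 1.297 = 470.81 s/km

470.81 s/km


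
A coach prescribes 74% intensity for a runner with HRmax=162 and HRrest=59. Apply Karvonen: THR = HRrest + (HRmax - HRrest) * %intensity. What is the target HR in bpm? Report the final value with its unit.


Heart rate reserve = 162 - 59 = 103
Intensity fraction = 74 / 100 = 0.74
THR = 59 + 103 * 0.74 = 135.22 bpm

135.22 bpm


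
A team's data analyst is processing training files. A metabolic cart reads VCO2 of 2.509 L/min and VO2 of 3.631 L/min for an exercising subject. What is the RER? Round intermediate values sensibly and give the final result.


RER = VCO2 / VO2 = 2.509 / 3.631 = 0.691

0.691


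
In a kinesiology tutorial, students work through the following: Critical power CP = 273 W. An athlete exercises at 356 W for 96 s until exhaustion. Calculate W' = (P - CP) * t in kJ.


P - CP = 356 - 273 = 83 W
W' = 83 * 96 = 7968 J
= 7968 / 1000 = 7.968 kJ

7.968 kJ


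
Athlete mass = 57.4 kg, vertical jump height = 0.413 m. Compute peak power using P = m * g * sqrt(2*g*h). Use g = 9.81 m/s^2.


sqrt(2 * 9.81 * 0.413) = sqrt(8.10306) = 2.846587 m/s
P = 57.4 * 9.81 * 2.846587
= 1602.9 W

1602.9 W


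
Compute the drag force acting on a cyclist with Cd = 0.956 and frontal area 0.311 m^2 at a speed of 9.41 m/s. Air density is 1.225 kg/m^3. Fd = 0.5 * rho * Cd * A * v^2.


Step 1: v^2 = 88.5481
Step 2: Fd = 0.5 * 1.225 * 0.956 * 0.311 * 88.5481
= 16.125 N

16.125 N


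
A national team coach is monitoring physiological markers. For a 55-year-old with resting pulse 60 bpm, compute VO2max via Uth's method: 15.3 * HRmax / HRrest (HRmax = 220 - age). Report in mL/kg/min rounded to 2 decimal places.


Step 1: HRmax = 220 - 55 = 165 bpm
Step 2: Ratio = 165 / 60 = 2.75
Step 3: VO2max = 15.3 * 2.75 = 42.08 mL/kg/min

42.08 mL/kg/min


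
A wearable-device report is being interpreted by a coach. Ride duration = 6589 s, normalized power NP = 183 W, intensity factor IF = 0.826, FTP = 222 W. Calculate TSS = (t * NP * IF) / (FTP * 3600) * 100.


Numerator = 6589 * 183 * 0.826 = 995980.062
Denominator = 222 * 3600 = 799200
TSS = 995980.062 / 799200 * 100
= 124.62

124.62 TSS


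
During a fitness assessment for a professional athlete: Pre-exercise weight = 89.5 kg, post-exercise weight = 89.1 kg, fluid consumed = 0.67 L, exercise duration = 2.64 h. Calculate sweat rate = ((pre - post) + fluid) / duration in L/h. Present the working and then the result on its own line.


Weight loss = 89.5 - 89.1 = 0.4 kg (approx L)
Total sweat = 0.4 + 0.67 = 1.07 L
Sweat rate = 1.07 / 2.64 = 0.405 L/h

0.405 L/h


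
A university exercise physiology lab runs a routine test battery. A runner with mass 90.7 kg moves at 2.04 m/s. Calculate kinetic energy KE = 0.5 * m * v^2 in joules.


v^2 = 2.04^2 = 4.1616
KE = 0.5 * 90.7 * 4.1616
= 188.73 J

188.73 J


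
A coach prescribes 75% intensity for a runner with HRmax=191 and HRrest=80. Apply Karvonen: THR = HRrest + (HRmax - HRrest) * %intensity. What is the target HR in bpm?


Heart rate reserve = 191 - 80 = 111
Intensity fraction = 75 / 100 = 0.75
THR = 80 + 111 * 0.75 = 163.25 bpm

163.25 bpm


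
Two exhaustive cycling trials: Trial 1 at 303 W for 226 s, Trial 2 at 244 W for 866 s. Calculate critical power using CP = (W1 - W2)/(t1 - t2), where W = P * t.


W1 = 303 * 226 = 68478 J
W2 = 244 * 866 = 211304 J
CP = (68478 - 211304) / (226 - 866)
= -142826 / -640
= 223.17 W

223.17 W


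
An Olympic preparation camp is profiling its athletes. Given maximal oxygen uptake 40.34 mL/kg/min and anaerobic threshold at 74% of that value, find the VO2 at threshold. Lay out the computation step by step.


Percentage as decimal = 0.74
VO2 at AT = 40.34 * 0.74 = 29.85 mL/kg/min

29.85 mL/kg/min


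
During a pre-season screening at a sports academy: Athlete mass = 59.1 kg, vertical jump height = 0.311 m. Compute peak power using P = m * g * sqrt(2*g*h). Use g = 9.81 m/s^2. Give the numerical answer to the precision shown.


sqrt(2 * 9.81 * 0.311) = sqrt(6.10182) = 2.470186 m/s
P = 59.1 * 9.81 * 2.470186
= 1432.14 W

1432.14 W


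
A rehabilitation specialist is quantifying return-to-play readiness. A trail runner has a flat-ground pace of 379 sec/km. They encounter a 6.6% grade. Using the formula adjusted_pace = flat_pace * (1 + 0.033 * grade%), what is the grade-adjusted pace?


Grade factor = 1 + 0.033 * 6.6 = 1.2178
Adjusted = 379 * 1.2178 = 461.55 sec/km

461.55 s/km


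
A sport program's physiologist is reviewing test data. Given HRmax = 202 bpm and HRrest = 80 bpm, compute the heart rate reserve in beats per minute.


Heart rate reserve = maximum HR minus resting HR
HRR = 202 - 80 = 122 bpm

122 bpm


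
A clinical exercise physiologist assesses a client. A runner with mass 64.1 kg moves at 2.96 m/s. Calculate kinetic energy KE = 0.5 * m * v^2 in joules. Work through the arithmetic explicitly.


v^2 = 2.96^2 = 8.7616
KE = 0.5 * 64.1 * 8.7616
= 280.81 J

280.81 J


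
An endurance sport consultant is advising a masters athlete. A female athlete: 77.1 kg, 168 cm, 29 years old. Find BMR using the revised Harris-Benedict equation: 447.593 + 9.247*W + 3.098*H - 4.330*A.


Intercept = 447.593
Weight contribution = 9.247 * 77.1 = 712.9437
Height contribution = 3.098 * 168 = 520.464
Age contribution = 4.33 * 29 = 125.57
BMR = 447.593 + 712.9437 + 520.464 - 125.57
= 1555.43 kcal/day

1555.43 kcal/day


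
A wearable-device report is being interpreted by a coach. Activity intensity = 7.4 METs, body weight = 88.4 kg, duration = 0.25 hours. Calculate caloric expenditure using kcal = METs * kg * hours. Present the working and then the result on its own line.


kcal = 7.4 * 88.4 * 0.25
= 654.16 * 0.25
= 163.54 kcal

163.54 kcal


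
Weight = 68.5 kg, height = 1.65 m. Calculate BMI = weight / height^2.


height^2 = 1.65^2 = 2.7225
BMI = 68.5 / 2.7225 = 25.16 kg/m^2

25.16 kg/m^2


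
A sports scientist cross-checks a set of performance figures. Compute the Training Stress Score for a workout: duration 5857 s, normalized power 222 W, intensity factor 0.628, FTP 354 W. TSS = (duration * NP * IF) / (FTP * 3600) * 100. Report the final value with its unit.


Product = 5857 * 222 * 0.628 = 816559.512
Base = 354 * 3600 = 1274400
TSS = 816559.512 / 1274400 * 100 = 64.07

64.07 TSS


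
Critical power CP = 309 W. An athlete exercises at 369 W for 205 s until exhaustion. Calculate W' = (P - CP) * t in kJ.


P - CP = 369 - 309 = 60 W
W' = 60 * 205 = 12300 J
= 12300 / 1000 = 12.3 kJ

12.3 kJ


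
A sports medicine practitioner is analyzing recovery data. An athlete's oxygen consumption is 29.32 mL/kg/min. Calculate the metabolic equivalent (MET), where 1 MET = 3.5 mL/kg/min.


MET = VO2 / 3.5
= 29.32 / 3.5
= 8.38 METs

8.38 METs


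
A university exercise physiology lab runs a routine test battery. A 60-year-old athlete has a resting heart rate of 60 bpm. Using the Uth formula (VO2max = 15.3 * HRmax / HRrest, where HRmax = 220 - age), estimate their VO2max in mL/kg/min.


HRmax = 220 - 60 = 160 bpm
Ratio = HRmax / HRrest = 160 / 60 = 2.6667
VO2max = 15.3 * 2.6667 = 40.8 mL/kg/min

40.8 mL/kg/min


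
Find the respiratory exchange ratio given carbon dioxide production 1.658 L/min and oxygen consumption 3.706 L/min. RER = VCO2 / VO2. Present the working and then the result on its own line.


VCO2 = 1.658 L/min
VO2 = 3.706 L/min
RER = 1.658 / 3.706 = 0.4474

0.4474


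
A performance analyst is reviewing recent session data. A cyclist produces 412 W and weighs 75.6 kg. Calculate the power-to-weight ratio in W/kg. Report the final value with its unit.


P/W = power / mass
= 412 / 75.6
= 5.45 W/kg

5.45 W/kg


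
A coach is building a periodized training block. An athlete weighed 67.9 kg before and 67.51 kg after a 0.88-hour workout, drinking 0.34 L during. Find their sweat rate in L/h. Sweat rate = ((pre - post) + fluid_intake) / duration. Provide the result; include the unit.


Body mass change = 0.39 kg
Total sweat loss = 0.39 + 0.34 = 0.73 L
Rate = 0.73 / 0.88 = 0.83 L/h

0.83 L/h


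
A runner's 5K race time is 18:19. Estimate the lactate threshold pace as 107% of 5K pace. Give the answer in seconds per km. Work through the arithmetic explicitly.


Total race time = 18*60 + 19 = 1099 seconds
5K pace = 1099 / 5 = 219.8 sec/km
LT pace = 219.8 * 1.07 = 235.19 sec/km

235.19 s/km


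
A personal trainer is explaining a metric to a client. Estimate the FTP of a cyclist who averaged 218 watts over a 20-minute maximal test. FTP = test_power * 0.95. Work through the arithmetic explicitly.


FTP = 218 * 0.95 = 207.1 W

207.1 W


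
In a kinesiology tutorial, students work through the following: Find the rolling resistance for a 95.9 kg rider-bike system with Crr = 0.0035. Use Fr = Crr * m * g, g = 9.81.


m * g = 95.9 * 9.81 = 940.779 N
Fr = 0.0035 * 940.779 = 3.293 N

3.293 N


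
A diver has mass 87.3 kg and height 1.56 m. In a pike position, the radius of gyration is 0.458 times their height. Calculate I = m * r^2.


r = 0.458 * 1.56 = 0.71448 m
I = m * r^2 = 87.3 * 0.510482 = 44.565 kg*m^2

44.565 kg*m^2


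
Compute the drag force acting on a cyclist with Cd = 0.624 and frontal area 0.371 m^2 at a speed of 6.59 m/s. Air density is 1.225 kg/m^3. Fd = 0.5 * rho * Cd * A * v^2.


Step 1: v^2 = 43.4281
Step 2: Fd = 0.5 * 1.225 * 0.624 * 0.371 * 43.4281
= 6.158 N

6.158 N


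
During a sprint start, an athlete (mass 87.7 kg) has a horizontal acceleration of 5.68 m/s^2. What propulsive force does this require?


Propulsive force = mass * acceleration
= 87.7 kg * 5.68 m/s^2
= 498.14 N

498.14 N


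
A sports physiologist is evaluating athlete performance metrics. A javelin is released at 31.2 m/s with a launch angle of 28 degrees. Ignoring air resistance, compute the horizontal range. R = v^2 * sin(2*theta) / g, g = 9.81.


Launch speed squared = 973.44
sin(2 * 28 deg) = 0.829038
Range = 973.44 * 0.829038 / 9.81
= 82.265 m

82.265 m


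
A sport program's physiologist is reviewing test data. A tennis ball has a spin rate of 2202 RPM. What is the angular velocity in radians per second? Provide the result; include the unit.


Convert RPM to rad/s: multiply by 2*pi and divide by 60
omega = 2202 * 2 * pi / 60
= 230.593 rad/s

230.593 rad/s


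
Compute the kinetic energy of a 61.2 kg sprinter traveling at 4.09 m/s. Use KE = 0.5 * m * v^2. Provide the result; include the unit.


Velocity squared = 16.7281
KE = 0.5 * 61.2 * 16.7281 = 511.88 J

511.88 J


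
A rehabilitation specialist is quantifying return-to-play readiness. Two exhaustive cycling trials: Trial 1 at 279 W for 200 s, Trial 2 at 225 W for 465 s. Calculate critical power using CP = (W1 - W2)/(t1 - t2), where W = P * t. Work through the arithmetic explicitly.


W1 = 279 * 200 = 55800 J
W2 = 225 * 465 = 104625 J
CP = (55800 - 104625) / (200 - 465)
= -48825 / -265
= 184.25 W

184.25 W


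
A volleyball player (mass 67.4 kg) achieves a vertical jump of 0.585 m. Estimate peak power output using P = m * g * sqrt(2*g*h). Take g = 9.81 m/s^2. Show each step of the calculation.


2 * g * h = 2 * 9.81 * 0.585 = 11.4777
sqrt(11.4777) = 3.387875 m/s
P = 67.4 * 9.81 * 3.387875 = 2240.04 W

2240.04 W


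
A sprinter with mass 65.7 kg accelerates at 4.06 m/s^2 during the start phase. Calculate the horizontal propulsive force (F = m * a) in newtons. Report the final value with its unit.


F = m * a
= 65.7 * 4.06
= 266.74 N

266.74 N


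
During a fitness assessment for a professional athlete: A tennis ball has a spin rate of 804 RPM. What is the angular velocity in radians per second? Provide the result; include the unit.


Convert RPM to rad/s: multiply by 2*pi and divide by 60
omega = 804 * 2 * pi / 60
= 84.195 rad/s

84.195 rad/s


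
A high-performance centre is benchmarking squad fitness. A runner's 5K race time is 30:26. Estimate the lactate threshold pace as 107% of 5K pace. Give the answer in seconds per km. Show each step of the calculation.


Total race time = 30*60 + 26 = 1826 seconds
5K pace = 1826 / 5 = 365.2 sec/km
LT pace = 365.2 * 1.07 = 390.76 sec/km

390.76 s/km


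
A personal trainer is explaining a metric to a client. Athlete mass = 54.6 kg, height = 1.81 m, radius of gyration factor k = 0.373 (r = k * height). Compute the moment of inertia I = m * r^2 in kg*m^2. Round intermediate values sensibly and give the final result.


r = k * height = 0.373 * 1.81 = 0.67513 m
r^2 = 0.67513^2 = 0.455801
I = 54.6 * 0.455801 = 24.887 kg*m^2

24.887 kg*m^2


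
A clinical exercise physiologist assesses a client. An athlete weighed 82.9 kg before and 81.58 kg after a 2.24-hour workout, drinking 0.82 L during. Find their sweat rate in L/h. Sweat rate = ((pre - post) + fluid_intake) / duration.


Body mass change = 1.32 kg
Total sweat loss = 1.32 + 0.82 = 2.14 L
Rate = 2.14 / 2.24 = 0.955 L/h

0.955 L/h


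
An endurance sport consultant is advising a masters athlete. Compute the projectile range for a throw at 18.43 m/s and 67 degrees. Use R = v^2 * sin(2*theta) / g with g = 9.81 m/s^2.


Two times the angle = 134 degrees
sin(134) = 0.71934
R = 339.6649 * 0.71934 / 9.81 = 24.907 m

24.907 m


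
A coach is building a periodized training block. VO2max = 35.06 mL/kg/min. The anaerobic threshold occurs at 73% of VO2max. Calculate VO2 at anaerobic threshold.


AT fraction = 73 / 100 = 0.73
AT VO2 = 35.06 * 0.73
= 25.59 mL/kg/min

25.59 mL/kg/min


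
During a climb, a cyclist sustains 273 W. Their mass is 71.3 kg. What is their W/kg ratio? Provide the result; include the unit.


Power-to-weight = 273 W / 71.3 kg
= 3.829 W/kg

3.829 W/kg


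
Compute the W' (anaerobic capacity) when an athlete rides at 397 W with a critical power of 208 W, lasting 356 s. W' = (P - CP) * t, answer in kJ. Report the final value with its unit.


Above-CP power = 189 W
Duration = 356 s
W' = 189 * 356 = 67284 J
Convert: 67284 / 1000 = 67.284 kJ

67.284 kJ


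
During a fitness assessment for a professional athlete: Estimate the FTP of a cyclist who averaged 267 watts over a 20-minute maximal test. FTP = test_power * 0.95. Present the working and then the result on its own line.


FTP = 267 * 0.95 = 253.65 W

253.65 W


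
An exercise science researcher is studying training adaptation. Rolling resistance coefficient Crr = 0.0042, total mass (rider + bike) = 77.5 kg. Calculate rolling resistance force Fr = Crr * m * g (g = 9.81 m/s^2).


Fr = Crr * m * g
= 0.0042 * 77.5 * 9.81
= 3.193 N

3.193 N


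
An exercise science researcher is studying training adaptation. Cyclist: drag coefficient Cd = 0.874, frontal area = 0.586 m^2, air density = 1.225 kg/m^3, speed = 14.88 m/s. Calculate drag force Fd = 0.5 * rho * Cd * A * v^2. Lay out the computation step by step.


v^2 = 14.88^2 = 221.4144
Fd = 0.5 * 1.225 * 0.874 * 0.586 * 221.4144
= 69.458 N

69.458 N


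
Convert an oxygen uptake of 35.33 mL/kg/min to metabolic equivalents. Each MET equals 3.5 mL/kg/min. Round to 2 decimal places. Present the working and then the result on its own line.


One MET = 3.5 mL/kg/min
Number of METs = 35.33 / 3.5
= 10.09 METs

10.09 METs


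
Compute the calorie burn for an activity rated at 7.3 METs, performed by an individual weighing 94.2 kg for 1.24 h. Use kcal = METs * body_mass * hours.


Product of METs and mass = 7.3 * 94.2 = 687.66
Total kcal = 687.66 * 1.24 = 852.7 kcal

852.7 kcal


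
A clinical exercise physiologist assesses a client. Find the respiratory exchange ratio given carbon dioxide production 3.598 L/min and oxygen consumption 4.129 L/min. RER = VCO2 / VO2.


VCO2 = 3.598 L/min
VO2 = 4.129 L/min
RER = 3.598 / 4.129 = 0.8714

0.8714


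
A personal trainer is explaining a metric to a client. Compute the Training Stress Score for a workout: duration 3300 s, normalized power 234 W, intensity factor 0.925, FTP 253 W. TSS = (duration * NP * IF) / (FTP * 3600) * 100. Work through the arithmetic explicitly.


Product = 3300 * 234 * 0.925 = 714285.0
Base = 253 * 3600 = 910800
TSS = 714285.0 / 910800 * 100 = 78.42

78.42 TSS


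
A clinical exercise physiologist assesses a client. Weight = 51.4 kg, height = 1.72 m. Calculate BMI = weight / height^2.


height^2 = 1.72^2 = 2.9584
BMI = 51.4 / 2.9584 = 17.37 kg/m^2

17.37 kg/m^2


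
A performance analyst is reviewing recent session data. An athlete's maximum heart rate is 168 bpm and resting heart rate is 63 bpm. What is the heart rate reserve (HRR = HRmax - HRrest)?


HRR = HRmax - HRrest
= 168 - 63
= 105 bpm

105 bpm


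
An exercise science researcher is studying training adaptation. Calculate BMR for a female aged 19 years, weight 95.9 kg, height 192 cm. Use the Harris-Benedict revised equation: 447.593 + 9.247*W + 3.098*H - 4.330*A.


Substituting values:
W term = 9.247 * 95.9 = 886.7873
H term = 3.098 * 192 = 594.816
A term = 4.330 * 19 = 82.27
BMR = 1846.93 kcal/day

1846.93 kcal/day


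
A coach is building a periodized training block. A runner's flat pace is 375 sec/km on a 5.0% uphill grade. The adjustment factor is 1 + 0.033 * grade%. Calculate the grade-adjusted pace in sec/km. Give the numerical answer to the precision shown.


Factor = 1 + 0.033 * 5.0 = 1.165
Adjusted pace = 375 * 1.165
= 436.88 sec/km

436.88 s/km


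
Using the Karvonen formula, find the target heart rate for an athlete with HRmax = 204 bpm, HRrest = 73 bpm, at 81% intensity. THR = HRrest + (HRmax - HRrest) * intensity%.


HRR = 204 - 73 = 131
THR = 73 + 131 * 0.81
= 73 + 106.11
= 179.11 bpm

179.11 bpm


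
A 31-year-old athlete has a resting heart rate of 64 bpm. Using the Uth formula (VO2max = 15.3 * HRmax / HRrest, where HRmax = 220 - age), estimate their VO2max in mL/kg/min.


HRmax = 220 - 31 = 189 bpm
Ratio = HRmax / HRrest = 189 / 64 = 2.9531
VO2max = 15.3 * 2.9531 = 45.18 mL/kg/min

45.18 mL/kg/min


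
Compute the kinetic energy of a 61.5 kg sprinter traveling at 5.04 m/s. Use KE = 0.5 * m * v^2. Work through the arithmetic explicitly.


Velocity squared = 25.4016
KE = 0.5 * 61.5 * 25.4016 = 781.1 J

781.1 J


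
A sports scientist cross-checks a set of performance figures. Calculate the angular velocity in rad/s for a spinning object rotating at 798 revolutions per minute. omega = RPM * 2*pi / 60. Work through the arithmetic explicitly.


omega = RPM * 2*pi / 60
= 798 * 6.28318531 / 60
= 83.566 rad/s

83.566 rad/s


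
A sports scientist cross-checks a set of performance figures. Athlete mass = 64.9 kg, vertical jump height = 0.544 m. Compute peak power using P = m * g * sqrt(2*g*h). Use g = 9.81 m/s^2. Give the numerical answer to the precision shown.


sqrt(2 * 9.81 * 0.544) = sqrt(10.67328) = 3.266999 m/s
P = 64.9 * 9.81 * 3.266999
= 2080.0 W

2080.0 W


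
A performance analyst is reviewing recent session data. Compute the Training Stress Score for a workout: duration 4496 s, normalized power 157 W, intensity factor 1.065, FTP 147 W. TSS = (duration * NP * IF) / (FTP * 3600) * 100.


Product = 4496 * 157 * 1.065 = 751753.68
Base = 147 * 3600 = 529200
TSS = 751753.68 / 529200 * 100 = 142.05

142.05 TSS


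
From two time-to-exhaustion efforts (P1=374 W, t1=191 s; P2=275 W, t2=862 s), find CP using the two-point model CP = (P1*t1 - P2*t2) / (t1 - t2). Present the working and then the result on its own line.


Work in trial 1 = 71434 J
Work in trial 2 = 237050 J
Delta work = -165616 J
Delta time = -671 s
CP = -165616 / -671 = 246.82 W

246.82 W


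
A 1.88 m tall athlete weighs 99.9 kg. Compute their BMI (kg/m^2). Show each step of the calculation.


height^2 = 3.5344 m^2
BMI = 99.9 / 3.5344 = 28.27 kg/m^2

28.27 kg/m^2


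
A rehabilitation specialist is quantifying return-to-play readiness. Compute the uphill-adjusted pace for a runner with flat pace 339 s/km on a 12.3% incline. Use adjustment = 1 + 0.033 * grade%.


Adjustment factor = 1 + 0.033 * 12.3 = 1.4059
Grade-adjusted pace = 339 * 1.4059 = 476.6 s/km

476.6 s/km


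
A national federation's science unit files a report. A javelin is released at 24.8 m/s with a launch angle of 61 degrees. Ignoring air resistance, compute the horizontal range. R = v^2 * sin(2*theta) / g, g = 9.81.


Launch speed squared = 615.04
sin(2 * 61 deg) = 0.848048
Range = 615.04 * 0.848048 / 9.81
= 53.169 m

53.169 m


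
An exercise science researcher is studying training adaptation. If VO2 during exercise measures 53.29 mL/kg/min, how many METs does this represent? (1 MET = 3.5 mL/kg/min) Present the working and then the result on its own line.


METs = VO2 / 3.5 = 53.29 / 3.5 = 15.23

15.23 METs


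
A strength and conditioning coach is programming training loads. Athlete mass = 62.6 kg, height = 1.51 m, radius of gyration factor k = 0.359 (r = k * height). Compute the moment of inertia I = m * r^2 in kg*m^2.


r = k * height = 0.359 * 1.51 = 0.54209 m
r^2 = 0.54209^2 = 0.293862
I = 62.6 * 0.293862 = 18.396 kg*m^2

18.396 kg*m^2


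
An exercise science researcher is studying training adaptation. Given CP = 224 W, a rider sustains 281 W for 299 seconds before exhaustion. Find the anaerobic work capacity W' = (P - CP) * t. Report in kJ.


Excess power = 281 - 224 = 57 W
Work above CP = 57 * 299 = 17043 J
W' = 17.043 kJ

17.043 kJ


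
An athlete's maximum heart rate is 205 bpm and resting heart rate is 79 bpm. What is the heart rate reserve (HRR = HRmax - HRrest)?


HRR = HRmax - HRrest
= 205 - 79
= 126 bpm

126 bpm


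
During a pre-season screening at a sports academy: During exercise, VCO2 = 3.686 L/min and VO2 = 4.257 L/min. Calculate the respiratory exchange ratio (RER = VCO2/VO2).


RER = VCO2 / VO2
= 3.686 / 4.257
= 0.8659

0.8659


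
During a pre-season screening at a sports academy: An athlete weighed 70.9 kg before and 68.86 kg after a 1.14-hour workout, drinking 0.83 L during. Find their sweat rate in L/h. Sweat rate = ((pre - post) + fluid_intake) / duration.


Body mass change = 2.04 kg
Total sweat loss = 2.04 + 0.83 = 2.87 L
Rate = 2.87 / 1.14 = 2.518 L/h

2.518 L/h


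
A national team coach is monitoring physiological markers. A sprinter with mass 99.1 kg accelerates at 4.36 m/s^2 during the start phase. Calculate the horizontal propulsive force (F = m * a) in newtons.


F = m * a
= 99.1 * 4.36
= 432.08 N

432.08 N


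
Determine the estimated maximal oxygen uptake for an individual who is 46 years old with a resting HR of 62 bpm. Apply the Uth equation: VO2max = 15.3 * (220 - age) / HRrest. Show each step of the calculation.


HRmax = 220 - 46 = 174
VO2max = 15.3 * (174 / 62)
= 15.3 * 2.8065
= 42.94 mL/kg/min

42.94 mL/kg/min


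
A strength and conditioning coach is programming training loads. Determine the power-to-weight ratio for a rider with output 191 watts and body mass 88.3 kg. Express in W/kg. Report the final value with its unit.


P/W = 191 / 88.3 = 2.163 W/kg

2.163 W/kg


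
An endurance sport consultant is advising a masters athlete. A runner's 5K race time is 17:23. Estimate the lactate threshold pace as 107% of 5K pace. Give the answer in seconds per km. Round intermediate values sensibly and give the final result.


Total race time = 17*60 + 23 = 1043 seconds
5K pace = 1043 / 5 = 208.6 sec/km
LT pace = 208.6 * 1.07 = 223.2 sec/km

223.2 s/km


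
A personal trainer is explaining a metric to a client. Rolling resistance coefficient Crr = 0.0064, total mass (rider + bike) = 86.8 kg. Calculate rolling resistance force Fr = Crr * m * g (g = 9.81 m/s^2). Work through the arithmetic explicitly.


Fr = Crr * m * g
= 0.0064 * 86.8 * 9.81
= 5.45 N

5.45 N


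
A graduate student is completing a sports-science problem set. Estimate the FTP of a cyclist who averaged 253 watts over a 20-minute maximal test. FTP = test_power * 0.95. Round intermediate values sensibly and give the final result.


FTP = 253 * 0.95 = 240.35 W

240.35 W


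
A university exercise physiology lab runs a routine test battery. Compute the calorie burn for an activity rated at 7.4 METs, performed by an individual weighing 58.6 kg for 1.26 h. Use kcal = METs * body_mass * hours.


Product of METs and mass = 7.4 * 58.6 = 433.64
Total kcal = 433.64 * 1.26 = 546.39 kcal

546.39 kcal


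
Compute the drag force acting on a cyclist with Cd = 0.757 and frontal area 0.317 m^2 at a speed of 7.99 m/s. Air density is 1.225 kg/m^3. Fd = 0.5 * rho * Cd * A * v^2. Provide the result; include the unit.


Step 1: v^2 = 63.8401
Step 2: Fd = 0.5 * 1.225 * 0.757 * 0.317 * 63.8401
= 9.383 N

9.383 N


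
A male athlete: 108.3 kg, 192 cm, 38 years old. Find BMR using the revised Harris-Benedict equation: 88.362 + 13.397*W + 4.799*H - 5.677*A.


Intercept = 88.362
Weight contribution = 13.397 * 108.3 = 1450.8951
Height contribution = 4.799 * 192 = 921.408
Age contribution = 5.677 * 38 = 215.726
BMR = 88.362 + 1450.8951 + 921.408 - 215.726
= 2244.94 kcal/day

2244.94 kcal/day


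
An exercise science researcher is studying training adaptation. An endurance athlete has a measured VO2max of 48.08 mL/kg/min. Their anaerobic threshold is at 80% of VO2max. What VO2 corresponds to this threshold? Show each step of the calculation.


Anaerobic threshold VO2 = VO2max * 80%
= 48.08 * 0.8
= 38.46 mL/kg/min

38.46 mL/kg/min


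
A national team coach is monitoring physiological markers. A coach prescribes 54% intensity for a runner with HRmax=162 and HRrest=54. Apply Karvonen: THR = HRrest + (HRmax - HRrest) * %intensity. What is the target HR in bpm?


Heart rate reserve = 162 - 54 = 108
Intensity fraction = 54 / 100 = 0.54
THR = 54 + 108 * 0.54 = 112.32 bpm

112.32 bpm


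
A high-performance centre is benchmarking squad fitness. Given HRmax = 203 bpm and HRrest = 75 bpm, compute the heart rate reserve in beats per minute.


Heart rate reserve = maximum HR minus resting HR
HRR = 203 - 75 = 128 bpm

128 bpm


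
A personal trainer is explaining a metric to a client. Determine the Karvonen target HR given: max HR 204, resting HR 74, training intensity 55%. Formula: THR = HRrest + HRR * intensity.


HRR = HRmax - HRrest = 204 - 74 = 130
THR = 74 + 130 * 0.55
= 145.5 bpm

145.5 bpm


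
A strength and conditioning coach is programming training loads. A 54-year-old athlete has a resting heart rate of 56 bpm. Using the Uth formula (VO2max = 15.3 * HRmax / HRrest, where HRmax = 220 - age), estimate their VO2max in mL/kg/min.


HRmax = 220 - 54 = 166 bpm
Ratio = HRmax / HRrest = 166 / 56 = 2.9643
VO2max = 15.3 * 2.9643 = 45.35 mL/kg/min

45.35 mL/kg/min


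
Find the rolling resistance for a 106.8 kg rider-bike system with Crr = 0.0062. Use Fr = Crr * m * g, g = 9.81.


m * g = 106.8 * 9.81 = 1047.708 N
Fr = 0.0062 * 1047.708 = 6.496 N

6.496 N


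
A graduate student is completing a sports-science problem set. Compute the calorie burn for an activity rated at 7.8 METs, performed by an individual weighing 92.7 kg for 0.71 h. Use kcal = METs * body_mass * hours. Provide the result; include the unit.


Product of METs and mass = 7.8 * 92.7 = 723.06
Total kcal = 723.06 * 0.71 = 513.37 kcal

513.37 kcal


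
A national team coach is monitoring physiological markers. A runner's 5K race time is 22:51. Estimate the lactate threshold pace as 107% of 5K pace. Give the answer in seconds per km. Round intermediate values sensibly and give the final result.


Total race time = 22*60 + 51 = 1371 seconds
5K pace = 1371 / 5 = 274.2 sec/km
LT pace = 274.2 * 1.07 = 293.39 sec/km

293.39 s/km


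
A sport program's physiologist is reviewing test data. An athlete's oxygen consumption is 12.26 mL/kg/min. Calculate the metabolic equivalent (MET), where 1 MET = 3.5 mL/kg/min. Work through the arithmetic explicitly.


MET = VO2 / 3.5
= 12.26 / 3.5
= 3.5 METs

3.5 METs


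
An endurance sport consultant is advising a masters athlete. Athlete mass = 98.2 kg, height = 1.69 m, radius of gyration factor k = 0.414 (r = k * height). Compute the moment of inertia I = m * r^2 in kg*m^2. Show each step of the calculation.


r = k * height = 0.414 * 1.69 = 0.69966 m
r^2 = 0.69966^2 = 0.489524
I = 98.2 * 0.489524 = 48.071 kg*m^2

48.071 kg*m^2


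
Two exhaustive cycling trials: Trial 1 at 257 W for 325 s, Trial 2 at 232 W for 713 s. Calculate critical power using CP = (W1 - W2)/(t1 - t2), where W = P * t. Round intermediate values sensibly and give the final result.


W1 = 257 * 325 = 83525 J
W2 = 232 * 713 = 165416 J
CP = (83525 - 165416) / (325 - 713)
= -81891 / -388
= 211.06 W

211.06 W


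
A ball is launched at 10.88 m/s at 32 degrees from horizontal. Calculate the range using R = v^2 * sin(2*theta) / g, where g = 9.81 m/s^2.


sin(2 * 32) = sin(64) = 0.898794
v^2 = 10.88^2 = 118.3744
R = 118.3744 * 0.898794 / 9.81
= 10.845 m

10.845 m


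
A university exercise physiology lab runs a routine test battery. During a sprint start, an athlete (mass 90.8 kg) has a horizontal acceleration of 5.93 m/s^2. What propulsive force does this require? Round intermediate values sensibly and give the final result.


Propulsive force = mass * acceleration
= 90.8 kg * 5.93 m/s^2
= 538.44 N

538.44 N


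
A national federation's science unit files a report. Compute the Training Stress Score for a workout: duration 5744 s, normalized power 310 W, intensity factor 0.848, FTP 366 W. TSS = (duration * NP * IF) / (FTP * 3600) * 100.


Product = 5744 * 310 * 0.848 = 1509982.72
Base = 366 * 3600 = 1317600
TSS = 1509982.72 / 1317600 * 100 = 114.6

114.6 TSS


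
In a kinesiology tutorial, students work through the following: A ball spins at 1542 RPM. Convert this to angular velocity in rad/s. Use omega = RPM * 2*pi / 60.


omega = 1542 * 2 * pi / 60
= 1542 * 6.28318531 / 60
= 9688.672 / 60
= 161.478 rad/s

161.478 rad/s


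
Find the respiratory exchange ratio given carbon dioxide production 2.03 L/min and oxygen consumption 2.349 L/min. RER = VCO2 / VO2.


VCO2 = 2.03 L/min
VO2 = 2.349 L/min
RER = 2.03 / 2.349 = 0.8642

0.8642


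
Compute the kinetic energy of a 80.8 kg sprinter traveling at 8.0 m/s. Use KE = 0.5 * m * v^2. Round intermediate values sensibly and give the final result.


Velocity squared = 64.0
KE = 0.5 * 80.8 * 64.0 = 2585.6 J

2585.6 J


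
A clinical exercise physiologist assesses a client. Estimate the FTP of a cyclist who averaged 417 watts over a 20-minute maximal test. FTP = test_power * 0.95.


FTP = 417 * 0.95 = 396.15 W

396.15 W


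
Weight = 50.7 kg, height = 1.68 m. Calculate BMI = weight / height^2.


height^2 = 1.68^2 = 2.8224
BMI = 50.7 / 2.8224 = 17.96 kg/m^2

17.96 kg/m^2


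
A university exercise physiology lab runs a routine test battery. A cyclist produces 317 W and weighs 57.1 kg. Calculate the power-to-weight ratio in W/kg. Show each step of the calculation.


P/W = power / mass
= 317 / 57.1
= 5.552 W/kg

5.552 W/kg


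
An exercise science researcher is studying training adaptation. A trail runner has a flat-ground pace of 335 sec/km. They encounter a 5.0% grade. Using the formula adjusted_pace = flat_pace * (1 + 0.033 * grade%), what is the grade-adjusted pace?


Grade factor = 1 + 0.033 * 5.0 = 1.165
Adjusted = 335 * 1.165 = 390.28 sec/km

390.28 s/km


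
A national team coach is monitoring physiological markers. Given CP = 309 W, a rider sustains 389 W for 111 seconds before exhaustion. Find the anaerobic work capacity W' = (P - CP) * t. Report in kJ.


Excess power = 389 - 309 = 80 W
Work above CP = 80 * 111 = 8880 J
W' = 8.88 kJ

8.88 kJ


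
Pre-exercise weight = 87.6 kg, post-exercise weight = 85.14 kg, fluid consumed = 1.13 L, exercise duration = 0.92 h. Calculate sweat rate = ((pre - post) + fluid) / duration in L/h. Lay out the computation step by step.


Weight loss = 87.6 - 85.14 = 2.46 kg (approx L)
Total sweat = 2.46 + 1.13 = 3.59 L
Sweat rate = 3.59 / 0.92 = 3.902 L/h

3.902 L/h


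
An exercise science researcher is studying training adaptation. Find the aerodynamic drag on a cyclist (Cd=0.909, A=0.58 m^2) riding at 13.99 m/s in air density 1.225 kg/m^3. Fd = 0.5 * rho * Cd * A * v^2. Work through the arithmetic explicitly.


Fd = 0.5 * 1.225 * 0.909 * 0.58 * 13.99^2
= 0.5 * 1.225 * 0.909 * 0.58 * 195.7201
= 63.202 N

63.202 N


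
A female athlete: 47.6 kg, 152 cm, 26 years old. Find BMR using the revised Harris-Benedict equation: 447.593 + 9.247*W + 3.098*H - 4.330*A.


Intercept = 447.593
Weight contribution = 9.247 * 47.6 = 440.1572
Height contribution = 3.098 * 152 = 470.896
Age contribution = 4.33 * 26 = 112.58
BMR = 447.593 + 440.1572 + 470.896 - 112.58
= 1246.07 kcal/day

1246.07 kcal/day


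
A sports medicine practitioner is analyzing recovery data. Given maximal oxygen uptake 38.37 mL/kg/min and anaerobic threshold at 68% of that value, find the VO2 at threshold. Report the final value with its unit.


Percentage as decimal = 0.68
VO2 at AT = 38.37 * 0.68 = 26.09 mL/kg/min

26.09 mL/kg/min


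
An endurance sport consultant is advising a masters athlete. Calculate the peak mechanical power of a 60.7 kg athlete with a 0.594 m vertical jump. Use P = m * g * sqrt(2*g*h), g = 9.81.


First, sqrt(2gh) = sqrt(2 * 9.81 * 0.594)
= sqrt(11.65428) = 3.413837 m/s
Power = 60.7 * 9.81 * 3.413837 = 2032.83 W

2032.83 W


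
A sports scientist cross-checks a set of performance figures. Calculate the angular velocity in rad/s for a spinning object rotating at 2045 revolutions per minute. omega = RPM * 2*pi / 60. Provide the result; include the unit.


omega = RPM * 2*pi / 60
= 2045 * 6.28318531 / 60
= 214.152 rad/s

214.152 rad/s


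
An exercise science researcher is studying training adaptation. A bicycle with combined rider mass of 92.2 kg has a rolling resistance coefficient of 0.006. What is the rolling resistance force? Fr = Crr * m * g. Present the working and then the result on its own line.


Fr = 0.006 * 92.2 * 9.81
= 0.5532 * 9.81
= 5.427 N

5.427 N


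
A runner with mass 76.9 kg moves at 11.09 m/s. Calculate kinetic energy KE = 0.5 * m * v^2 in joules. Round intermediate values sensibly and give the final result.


v^2 = 11.09^2 = 122.9881
KE = 0.5 * 76.9 * 122.9881
= 4728.89 J

4728.89 J


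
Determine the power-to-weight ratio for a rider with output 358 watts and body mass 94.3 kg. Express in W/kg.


P/W = 358 / 94.3 = 3.796 W/kg

3.796 W/kg


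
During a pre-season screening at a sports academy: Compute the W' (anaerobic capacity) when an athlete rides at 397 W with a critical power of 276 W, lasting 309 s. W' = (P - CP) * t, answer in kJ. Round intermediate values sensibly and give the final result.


Above-CP power = 121 W
Duration = 309 s
W' = 121 * 309 = 37389 J
Convert: 37389 / 1000 = 37.389 kJ

37.389 kJ


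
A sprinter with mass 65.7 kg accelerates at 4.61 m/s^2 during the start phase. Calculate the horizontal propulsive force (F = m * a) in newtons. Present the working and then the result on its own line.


F = m * a
= 65.7 * 4.61
= 302.88 N

302.88 N


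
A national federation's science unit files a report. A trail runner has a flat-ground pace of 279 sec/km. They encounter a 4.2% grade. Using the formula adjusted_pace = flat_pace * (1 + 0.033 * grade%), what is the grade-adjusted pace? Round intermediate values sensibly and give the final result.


Grade factor = 1 + 0.033 * 4.2 = 1.1386
Adjusted = 279 * 1.1386 = 317.67 sec/km

317.67 s/km


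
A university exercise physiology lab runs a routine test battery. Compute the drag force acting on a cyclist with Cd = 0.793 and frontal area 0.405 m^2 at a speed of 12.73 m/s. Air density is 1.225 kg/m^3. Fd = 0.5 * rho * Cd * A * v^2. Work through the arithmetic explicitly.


Step 1: v^2 = 162.0529
Step 2: Fd = 0.5 * 1.225 * 0.793 * 0.405 * 162.0529
= 31.878 N

31.878 N


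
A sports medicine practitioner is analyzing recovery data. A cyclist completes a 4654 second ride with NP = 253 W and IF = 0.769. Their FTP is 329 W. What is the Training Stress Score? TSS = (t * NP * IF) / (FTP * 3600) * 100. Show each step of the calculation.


t * NP * IF = 4654 * 253 * 0.769 = 905468.278
FTP * 3600 = 1184400
TSS = (905468.278 / 1184400) * 100 = 76.45

76.45 TSS


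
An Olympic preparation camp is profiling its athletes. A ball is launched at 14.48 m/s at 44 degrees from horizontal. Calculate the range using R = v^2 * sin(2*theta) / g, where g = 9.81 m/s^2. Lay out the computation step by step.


sin(2 * 44) = sin(88) = 0.999391
v^2 = 14.48^2 = 209.6704
R = 209.6704 * 0.999391 / 9.81
= 21.36 m

21.36 m


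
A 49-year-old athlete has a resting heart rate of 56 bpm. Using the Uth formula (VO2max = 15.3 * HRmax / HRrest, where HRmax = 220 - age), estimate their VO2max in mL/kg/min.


HRmax = 220 - 49 = 171 bpm
Ratio = HRmax / HRrest = 171 / 56 = 3.0536
VO2max = 15.3 * 3.0536 = 46.72 mL/kg/min

46.72 mL/kg/min


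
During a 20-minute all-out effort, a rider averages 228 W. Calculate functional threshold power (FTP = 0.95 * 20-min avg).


FTP = 0.95 * 228
= 216.6 W

216.6 W


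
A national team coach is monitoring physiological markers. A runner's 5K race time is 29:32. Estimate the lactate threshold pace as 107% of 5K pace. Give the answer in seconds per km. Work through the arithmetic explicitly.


Total race time = 29*60 + 32 = 1772 seconds
5K pace = 1772 / 5 = 354.4 sec/km
LT pace = 354.4 * 1.07 = 379.21 sec/km

379.21 s/km


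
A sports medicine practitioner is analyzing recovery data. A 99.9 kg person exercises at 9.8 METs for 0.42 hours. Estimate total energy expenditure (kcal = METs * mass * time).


Energy = METs * mass(kg) * time(h)
= 9.8 * 99.9 * 0.42
= 411.19 kcal

411.19 kcal


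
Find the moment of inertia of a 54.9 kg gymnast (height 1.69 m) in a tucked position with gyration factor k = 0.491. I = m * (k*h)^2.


Radius of gyration = 0.491 * 1.69 = 0.82979 m
I = 54.9 * 0.82979^2
= 54.9 * 0.688551
= 37.801 kg*m^2

37.801 kg*m^2
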